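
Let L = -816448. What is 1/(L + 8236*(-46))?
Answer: -1/1195304 ≈ -8.3661e-7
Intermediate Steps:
1/(L + 8236*(-46)) = 1/(-816448 + 8236*(-46)) = 1/(-816448 - 378856) = 1/(-1195304) = -1/1195304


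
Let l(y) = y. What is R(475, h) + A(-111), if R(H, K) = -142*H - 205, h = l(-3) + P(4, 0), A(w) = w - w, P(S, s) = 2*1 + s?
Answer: -67655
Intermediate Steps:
P(S, s) = 2 + s
A(w) = 0
h = -1 (h = -3 + (2 + 0) = -3 + 2 = -1)
R(H, K) = -205 - 142*H
R(475, h) + A(-111) = (-205 - 142*475) + 0 = (-205 - 67450) + 0 = -67655 + 0 = -67655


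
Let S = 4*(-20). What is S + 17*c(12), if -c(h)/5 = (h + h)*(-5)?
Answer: 10120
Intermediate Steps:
c(h) = 50*h (c(h) = -5*(h + h)*(-5) = -5*2*h*(-5) = -(-50)*h = 50*h)
S = -80
S + 17*c(12) = -80 + 17*(50*12) = -80 + 17*600 = -80 + 10200 = 10120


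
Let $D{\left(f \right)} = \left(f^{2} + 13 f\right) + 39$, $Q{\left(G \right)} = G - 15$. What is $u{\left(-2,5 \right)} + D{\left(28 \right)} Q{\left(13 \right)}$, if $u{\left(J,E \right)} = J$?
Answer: $-2376$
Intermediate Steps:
$Q{\left(G \right)} = -15 + G$
$D{\left(f \right)} = 39 + f^{2} + 13 f$
$u{\left(-2,5 \right)} + D{\left(28 \right)} Q{\left(13 \right)} = -2 + \left(39 + 28^{2} + 13 \cdot 28\right) \left(-15 + 13\right) = -2 + \left(39 + 784 + 364\right) \left(-2\right) = -2 + 1187 \left(-2\right) = -2 - 2374 = -2376$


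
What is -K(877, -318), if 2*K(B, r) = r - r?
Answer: 0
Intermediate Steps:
K(B, r) = 0 (K(B, r) = (r - r)/2 = (½)*0 = 0)
-K(877, -318) = -1*0 = 0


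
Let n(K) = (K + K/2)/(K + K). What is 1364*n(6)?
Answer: 1023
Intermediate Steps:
n(K) = ¾ (n(K) = (K + K*(½))/((2*K)) = (K + K/2)*(1/(2*K)) = (3*K/2)*(1/(2*K)) = ¾)
1364*n(6) = 1364*(¾) = 1023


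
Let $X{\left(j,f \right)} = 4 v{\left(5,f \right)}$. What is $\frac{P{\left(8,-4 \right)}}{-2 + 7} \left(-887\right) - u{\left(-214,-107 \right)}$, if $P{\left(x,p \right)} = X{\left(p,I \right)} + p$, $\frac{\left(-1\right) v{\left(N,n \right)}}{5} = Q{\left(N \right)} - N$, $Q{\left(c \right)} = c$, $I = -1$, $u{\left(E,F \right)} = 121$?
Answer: $\frac{2943}{5} \approx 588.6$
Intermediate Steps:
$v{\left(N,n \right)} = 0$ ($v{\left(N,n \right)} = - 5 \left(N - N\right) = \left(-5\right) 0 = 0$)
$X{\left(j,f \right)} = 0$ ($X{\left(j,f \right)} = 4 \cdot 0 = 0$)
$P{\left(x,p \right)} = p$ ($P{\left(x,p \right)} = 0 + p = p$)
$\frac{P{\left(8,-4 \right)}}{-2 + 7} \left(-887\right) - u{\left(-214,-107 \right)} = - \frac{4}{-2 + 7} \left(-887\right) - 121 = - \frac{4}{5} \left(-887\right) - 121 = \left(-4\right) \frac{1}{5} \left(-887\right) - 121 = \left(- \frac{4}{5}\right) \left(-887\right) - 121 = \frac{3548}{5} - 121 = \frac{2943}{5}$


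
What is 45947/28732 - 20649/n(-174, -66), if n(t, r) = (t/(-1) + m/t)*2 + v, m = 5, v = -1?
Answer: -1141570697/19710152 ≈ -57.918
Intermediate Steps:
n(t, r) = -1 - 2*t + 10/t (n(t, r) = (t/(-1) + 5/t)*2 - 1 = (t*(-1) + 5/t)*2 - 1 = (-t + 5/t)*2 - 1 = (-2*t + 10/t) - 1 = -1 - 2*t + 10/t)
45947/28732 - 20649/n(-174, -66) = 45947/28732 - 20649/(-1 - 2*(-174) + 10/(-174)) = 45947*(1/28732) - 20649/(-1 + 348 + 10*(-1/174)) = 4177/2612 - 20649/(-1 + 348 - 5/87) = 4177/2612 - 20649/30184/87 = 4177/2612 - 20649*87/30184 = 4177/2612 - 1796463/30184 = -1141570697/19710152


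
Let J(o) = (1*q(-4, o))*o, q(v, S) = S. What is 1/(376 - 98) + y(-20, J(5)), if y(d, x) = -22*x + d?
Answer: -158459/278 ≈ -570.00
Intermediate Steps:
J(o) = o² (J(o) = (1*o)*o = o*o = o²)
y(d, x) = d - 22*x
1/(376 - 98) + y(-20, J(5)) = 1/(376 - 98) + (-20 - 22*5²) = 1/278 + (-20 - 22*25) = 1/278 + (-20 - 550) = 1/278 - 570 = -158459/278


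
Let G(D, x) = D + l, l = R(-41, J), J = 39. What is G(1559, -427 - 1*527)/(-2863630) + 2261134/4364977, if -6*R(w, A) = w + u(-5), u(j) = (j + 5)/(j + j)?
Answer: 7761859595921/14999614903812 ≈ 0.51747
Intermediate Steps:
u(j) = (5 + j)/(2*j) (u(j) = (5 + j)/((2*j)) = (5 + j)*(1/(2*j)) = (5 + j)/(2*j))
R(w, A) = -w/6 (R(w, A) = -(w + (½)*(5 - 5)/(-5))/6 = -(w + (½)*(-⅕)*0)/6 = -(w + 0)/6 = -w/6)
l = 41/6 (l = -⅙*(-41) = 41/6 ≈ 6.8333)
G(D, x) = 41/6 + D (G(D, x) = D + 41/6 = 41/6 + D)
G(1559, -427 - 1*527)/(-2863630) + 2261134/4364977 = (41/6 + 1559)/(-2863630) + 2261134/4364977 = (9395/6)*(-1/2863630) + 2261134*(1/4364977) = -1879/3436356 + 2261134/4364977 = 7761859595921/14999614903812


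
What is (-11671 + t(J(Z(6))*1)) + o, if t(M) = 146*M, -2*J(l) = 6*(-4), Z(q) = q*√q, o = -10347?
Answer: -20266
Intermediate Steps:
Z(q) = q^(3/2)
J(l) = 12 (J(l) = -3*(-4) = -½*(-24) = 12)
(-11671 + t(J(Z(6))*1)) + o = (-11671 + 146*(12*1)) - 10347 = (-11671 + 146*12) - 10347 = (-11671 + 1752) - 10347 = -9919 - 10347 = -20266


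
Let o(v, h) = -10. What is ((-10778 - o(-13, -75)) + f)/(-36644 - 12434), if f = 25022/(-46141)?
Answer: 248435655/1132253999 ≈ 0.21942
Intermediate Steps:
f = -25022/46141 (f = 25022*(-1/46141) = -25022/46141 ≈ -0.54229)
((-10778 - o(-13, -75)) + f)/(-36644 - 12434) = ((-10778 - 1*(-10)) - 25022/46141)/(-36644 - 12434) = ((-10778 + 10) - 25022/46141)/(-49078) = (-10768 - 25022/46141)*(-1/49078) = -496871310/46141*(-1/49078) = 248435655/1132253999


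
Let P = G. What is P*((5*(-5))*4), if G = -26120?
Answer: 2612000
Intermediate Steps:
P = -26120
P*((5*(-5))*4) = -26120*5*(-5)*4 = -(-653000)*4 = -26120*(-100) = 2612000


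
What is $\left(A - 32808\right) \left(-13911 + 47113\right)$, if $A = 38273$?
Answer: $181448930$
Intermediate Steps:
$\left(A - 32808\right) \left(-13911 + 47113\right) = \left(38273 - 32808\right) \left(-13911 + 47113\right) = 5465 \cdot 33202 = 181448930$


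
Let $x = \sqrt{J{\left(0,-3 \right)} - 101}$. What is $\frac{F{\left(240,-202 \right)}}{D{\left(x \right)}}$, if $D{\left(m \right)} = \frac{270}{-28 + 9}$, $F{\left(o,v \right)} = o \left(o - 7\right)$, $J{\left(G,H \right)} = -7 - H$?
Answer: $- \frac{35416}{9} \approx -3935.1$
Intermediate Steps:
$F{\left(o,v \right)} = o \left(-7 + o\right)$
$x = i \sqrt{105}$ ($x = \sqrt{\left(-7 - -3\right) - 101} = \sqrt{\left(-7 + 3\right) - 101} = \sqrt{-4 - 101} = \sqrt{-105} = i \sqrt{105} \approx 10.247 i$)
$D{\left(m \right)} = - \frac{270}{19}$ ($D{\left(m \right)} = \frac{270}{-19} = 270 \left(- \frac{1}{19}\right) = - \frac{270}{19}$)
$\frac{F{\left(240,-202 \right)}}{D{\left(x \right)}} = \frac{240 \left(-7 + 240\right)}{- \frac{270}{19}} = 240 \cdot 233 \left(- \frac{19}{270}\right) = 55920 \left(- \frac{19}{270}\right) = - \frac{35416}{9}$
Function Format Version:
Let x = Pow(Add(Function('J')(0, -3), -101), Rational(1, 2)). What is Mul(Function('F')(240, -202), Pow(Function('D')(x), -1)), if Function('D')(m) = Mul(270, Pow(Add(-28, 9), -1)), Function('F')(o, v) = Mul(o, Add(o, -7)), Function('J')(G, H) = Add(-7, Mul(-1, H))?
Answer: Rational(-35416, 9) ≈ -3935.1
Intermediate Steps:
Function('F')(o, v) = Mul(o, Add(-7, o))
x = Mul(I, Pow(105, Rational(1, 2))) (x = Pow(Add(Add(-7, Mul(-1, -3)), -101), Rational(1, 2)) = Pow(Add(Add(-7, 3), -101), Rational(1, 2)) = Pow(Add(-4, -101), Rational(1, 2)) = Pow(-105, Rational(1, 2)) = Mul(I, Pow(105, Rational(1, 2))) ≈ Mul(10.247, I))
Function('D')(m) = Rational(-270, 19) (Function('D')(m) = Mul(270, Pow(-19, -1)) = Mul(270, Rational(-1, 19)) = Rational(-270, 19))
Mul(Function('F')(240, -202), Pow(Function('D')(x), -1)) = Mul(Mul(240, Add(-7, 240)), Pow(Rational(-270, 19), -1)) = Mul(Mul(240, 233), Rational(-19, 270)) = Mul(55920, Rational(-19, 270)) = Rational(-35416, 9)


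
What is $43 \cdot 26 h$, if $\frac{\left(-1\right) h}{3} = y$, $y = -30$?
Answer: $100620$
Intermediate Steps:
$h = 90$ ($h = \left(-3\right) \left(-30\right) = 90$)
$43 \cdot 26 h = 43 \cdot 26 \cdot 90 = 1118 \cdot 90 = 100620$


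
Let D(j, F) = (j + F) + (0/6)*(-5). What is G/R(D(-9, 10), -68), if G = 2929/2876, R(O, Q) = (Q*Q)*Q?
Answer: -2929/904306432 ≈ -3.2389e-6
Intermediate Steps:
D(j, F) = F + j (D(j, F) = (F + j) + (0*(1/6))*(-5) = (F + j) + 0*(-5) = (F + j) + 0 = F + j)
R(O, Q) = Q**3 (R(O, Q) = Q**2*Q = Q**3)
G = 2929/2876 (G = 2929*(1/2876) = 2929/2876 ≈ 1.0184)
G/R(D(-9, 10), -68) = 2929/(2876*((-68)**3)) = (2929/2876)/(-314432) = (2929/2876)*(-1/314432) = -2929/904306432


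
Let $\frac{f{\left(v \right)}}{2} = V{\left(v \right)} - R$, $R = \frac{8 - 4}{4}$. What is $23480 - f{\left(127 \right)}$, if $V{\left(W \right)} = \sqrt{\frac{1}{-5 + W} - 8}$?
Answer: $23482 - \frac{5 i \sqrt{4758}}{61} \approx 23482.0 - 5.654 i$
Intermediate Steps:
$R = 1$ ($R = \frac{1}{4} \cdot 4 = 1$)
$V{\left(W \right)} = \sqrt{-8 + \frac{1}{-5 + W}}$
$f{\left(v \right)} = -2 + 2 \sqrt{\frac{41 - 8 v}{-5 + v}}$ ($f{\left(v \right)} = 2 \left(\sqrt{\frac{41 - 8 v}{-5 + v}} - 1\right) = 2 \left(-1 + \sqrt{\frac{41 - 8 v}{-5 + v}}\right) = -2 + 2 \sqrt{\frac{41 - 8 v}{-5 + v}}$)
$23480 - f{\left(127 \right)} = 23480 - \left(-2 + 2 \sqrt{\frac{41 - 1016}{-5 + 127}}\right) = 23480 - \left(-2 + 2 \sqrt{\frac{41 - 1016}{122}}\right) = 23480 - \left(-2 + 2 \sqrt{\frac{1}{122} \left(-975\right)}\right) = 23480 - \left(-2 + 2 \sqrt{- \frac{975}{122}}\right) = 23480 - \left(-2 + 2 \frac{5 i \sqrt{4758}}{122}\right) = 23480 - \left(-2 + \frac{5 i \sqrt{4758}}{61}\right) = 23480 + \left(2 - \frac{5 i \sqrt{4758}}{61}\right) = 23482 - \frac{5 i \sqrt{4758}}{61}$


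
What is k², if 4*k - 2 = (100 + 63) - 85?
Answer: 400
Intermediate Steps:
k = 20 (k = ½ + ((100 + 63) - 85)/4 = ½ + (163 - 85)/4 = ½ + (¼)*78 = ½ + 39/2 = 20)
k² = 20² = 400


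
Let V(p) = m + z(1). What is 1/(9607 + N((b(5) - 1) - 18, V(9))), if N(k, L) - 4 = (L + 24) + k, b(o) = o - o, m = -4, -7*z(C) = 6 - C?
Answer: 7/67279 ≈ 0.00010404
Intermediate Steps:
z(C) = -6/7 + C/7 (z(C) = -(6 - C)/7 = -6/7 + C/7)
V(p) = -33/7 (V(p) = -4 + (-6/7 + (1/7)*1) = -4 + (-6/7 + 1/7) = -4 - 5/7 = -33/7)
b(o) = 0
N(k, L) = 28 + L + k (N(k, L) = 4 + ((L + 24) + k) = 4 + ((24 + L) + k) = 4 + (24 + L + k) = 28 + L + k)
1/(9607 + N((b(5) - 1) - 18, V(9))) = 1/(9607 + (28 - 33/7 + ((0 - 1) - 18))) = 1/(9607 + (28 - 33/7 + (-1 - 18))) = 1/(9607 + (28 - 33/7 - 19)) = 1/(9607 + 30/7) = 1/(67279/7) = 7/67279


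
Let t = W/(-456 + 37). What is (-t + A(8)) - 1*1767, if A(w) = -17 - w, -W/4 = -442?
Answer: -749080/419 ≈ -1787.8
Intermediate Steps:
W = 1768 (W = -4*(-442) = 1768)
t = -1768/419 (t = 1768/(-456 + 37) = 1768/(-419) = 1768*(-1/419) = -1768/419 ≈ -4.2196)
(-t + A(8)) - 1*1767 = (-1*(-1768/419) + (-17 - 1*8)) - 1*1767 = (1768/419 + (-17 - 8)) - 1767 = (1768/419 - 25) - 1767 = -8707/419 - 1767 = -749080/419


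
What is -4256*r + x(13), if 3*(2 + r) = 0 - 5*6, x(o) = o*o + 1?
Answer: 51242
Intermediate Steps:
x(o) = 1 + o² (x(o) = o² + 1 = 1 + o²)
r = -12 (r = -2 + (0 - 5*6)/3 = -2 + (0 - 30)/3 = -2 + (⅓)*(-30) = -2 - 10 = -12)
-4256*r + x(13) = -4256*(-12) + (1 + 13²) = -112*(-456) + (1 + 169) = 51072 + 170 = 51242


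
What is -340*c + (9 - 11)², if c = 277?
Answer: -94176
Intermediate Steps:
-340*c + (9 - 11)² = -340*277 + (9 - 11)² = -94180 + (-2)² = -94180 + 4 = -94176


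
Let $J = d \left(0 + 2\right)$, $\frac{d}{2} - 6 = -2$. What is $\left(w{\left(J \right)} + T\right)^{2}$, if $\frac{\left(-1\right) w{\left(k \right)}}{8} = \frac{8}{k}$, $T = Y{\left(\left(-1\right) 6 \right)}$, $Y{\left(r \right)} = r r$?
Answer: $1024$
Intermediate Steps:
$d = 8$ ($d = 12 + 2 \left(-2\right) = 12 - 4 = 8$)
$Y{\left(r \right)} = r^{2}$
$J = 16$ ($J = 8 \left(0 + 2\right) = 8 \cdot 2 = 16$)
$T = 36$ ($T = \left(\left(-1\right) 6\right)^{2} = \left(-6\right)^{2} = 36$)
$w{\left(k \right)} = - \frac{64}{k}$ ($w{\left(k \right)} = - 8 \frac{8}{k} = - \frac{64}{k}$)
$\left(w{\left(J \right)} + T\right)^{2} = \left(- \frac{64}{16} + 36\right)^{2} = \left(\left(-64\right) \frac{1}{16} + 36\right)^{2} = \left(-4 + 36\right)^{2} = 32^{2} = 1024$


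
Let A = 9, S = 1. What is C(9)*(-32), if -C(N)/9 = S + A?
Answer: 2880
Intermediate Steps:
C(N) = -90 (C(N) = -9*(1 + 9) = -9*10 = -90)
C(9)*(-32) = -90*(-32) = 2880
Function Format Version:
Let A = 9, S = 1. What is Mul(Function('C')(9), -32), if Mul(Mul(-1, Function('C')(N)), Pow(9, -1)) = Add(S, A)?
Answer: 2880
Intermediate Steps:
Function('C')(N) = -90 (Function('C')(N) = Mul(-9, Add(1, 9)) = Mul(-9, 10) = -90)
Mul(Function('C')(9), -32) = Mul(-90, -32) = 2880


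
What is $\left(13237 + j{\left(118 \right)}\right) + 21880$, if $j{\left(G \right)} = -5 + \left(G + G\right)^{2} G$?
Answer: $6607240$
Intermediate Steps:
$j{\left(G \right)} = -5 + 4 G^{3}$ ($j{\left(G \right)} = -5 + \left(2 G\right)^{2} G = -5 + 4 G^{2} G = -5 + 4 G^{3}$)
$\left(13237 + j{\left(118 \right)}\right) + 21880 = \left(13237 - \left(5 - 4 \cdot 118^{3}\right)\right) + 21880 = \left(13237 + \left(-5 + 4 \cdot 1643032\right)\right) + 21880 = \left(13237 + \left(-5 + 6572128\right)\right) + 21880 = \left(13237 + 6572123\right) + 21880 = 6585360 + 21880 = 6607240$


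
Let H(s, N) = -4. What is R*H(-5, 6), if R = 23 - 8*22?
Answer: 612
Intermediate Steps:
R = -153 (R = 23 - 176 = -153)
R*H(-5, 6) = -153*(-4) = 612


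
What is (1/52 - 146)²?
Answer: 57623281/2704 ≈ 21310.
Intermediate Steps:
(1/52 - 146)² = (-7591/52)² = 57623281/2704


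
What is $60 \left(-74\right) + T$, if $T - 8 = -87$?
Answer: $-4519$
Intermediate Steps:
$T = -79$ ($T = 8 - 87 = -79$)
$60 \left(-74\right) + T = 60 \left(-74\right) - 79 = -4440 - 79 = -4519$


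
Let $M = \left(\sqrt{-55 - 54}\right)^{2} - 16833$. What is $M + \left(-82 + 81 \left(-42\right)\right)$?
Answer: $-20426$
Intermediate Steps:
$M = -16942$ ($M = \left(\sqrt{-109}\right)^{2} - 16833 = \left(i \sqrt{109}\right)^{2} - 16833 = -109 - 16833 = -16942$)
$M + \left(-82 + 81 \left(-42\right)\right) = -16942 + \left(-82 + 81 \left(-42\right)\right) = -16942 - 3484 = -20426$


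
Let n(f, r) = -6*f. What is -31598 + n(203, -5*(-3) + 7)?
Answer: -32816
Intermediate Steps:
-31598 + n(203, -5*(-3) + 7) = -31598 - 6*203 = -31598 - 1218 = -32816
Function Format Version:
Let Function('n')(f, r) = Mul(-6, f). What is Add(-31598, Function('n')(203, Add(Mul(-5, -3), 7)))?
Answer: -32816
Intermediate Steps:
Add(-31598, Function('n')(203, Add(Mul(-5, -3), 7))) = Add(-31598, Mul(-6, 203)) = Add(-31598, -1218) = -32816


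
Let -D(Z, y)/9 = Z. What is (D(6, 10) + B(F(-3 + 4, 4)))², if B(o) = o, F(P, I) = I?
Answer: 2500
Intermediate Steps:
D(Z, y) = -9*Z
(D(6, 10) + B(F(-3 + 4, 4)))² = (-9*6 + 4)² = (-54 + 4)² = (-50)² = 2500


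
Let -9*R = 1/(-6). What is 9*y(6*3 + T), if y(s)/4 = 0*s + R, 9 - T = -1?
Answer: 2/3 ≈ 0.66667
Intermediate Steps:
T = 10 (T = 9 - 1*(-1) = 9 + 1 = 10)
R = 1/54 (R = -1/9/(-6) = -1/9*(-1/6) = 1/54 ≈ 0.018519)
y(s) = 2/27 (y(s) = 4*(0*s + 1/54) = 4*(0 + 1/54) = 4*(1/54) = 2/27)
9*y(6*3 + T) = 9*(2/27) = 2/3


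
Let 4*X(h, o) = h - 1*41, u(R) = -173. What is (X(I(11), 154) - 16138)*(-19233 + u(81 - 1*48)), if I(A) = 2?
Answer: 626726473/2 ≈ 3.1336e+8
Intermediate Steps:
X(h, o) = -41/4 + h/4 (X(h, o) = (h - 1*41)/4 = (h - 41)/4 = (-41 + h)/4 = -41/4 + h/4)
(X(I(11), 154) - 16138)*(-19233 + u(81 - 1*48)) = ((-41/4 + (¼)*2) - 16138)*(-19233 - 173) = ((-41/4 + ½) - 16138)*(-19406) = (-39/4 - 16138)*(-19406) = -64591/4*(-19406) = 626726473/2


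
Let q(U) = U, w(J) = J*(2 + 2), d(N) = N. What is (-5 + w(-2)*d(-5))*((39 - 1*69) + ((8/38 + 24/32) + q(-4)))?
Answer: -87885/76 ≈ -1156.4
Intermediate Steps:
w(J) = 4*J (w(J) = J*4 = 4*J)
(-5 + w(-2)*d(-5))*((39 - 1*69) + ((8/38 + 24/32) + q(-4))) = (-5 + (4*(-2))*(-5))*((39 - 1*69) + ((8/38 + 24/32) - 4)) = (-5 - 8*(-5))*((39 - 69) + ((8*(1/38) + 24*(1/32)) - 4)) = (-5 + 40)*(-30 + ((4/19 + 3/4) - 4)) = 35*(-30 + (73/76 - 4)) = 35*(-30 - 231/76) = 35*(-2511/76) = -87885/76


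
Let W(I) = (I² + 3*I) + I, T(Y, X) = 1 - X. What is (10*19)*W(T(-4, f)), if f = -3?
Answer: 6080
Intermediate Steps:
W(I) = I² + 4*I
(10*19)*W(T(-4, f)) = (10*19)*((1 - 1*(-3))*(4 + (1 - 1*(-3)))) = 190*((1 + 3)*(4 + (1 + 3))) = 190*(4*(4 + 4)) = 190*(4*8) = 190*32 = 6080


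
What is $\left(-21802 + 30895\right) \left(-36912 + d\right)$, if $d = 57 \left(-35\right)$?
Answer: $-353781351$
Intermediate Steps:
$d = -1995$
$\left(-21802 + 30895\right) \left(-36912 + d\right) = \left(-21802 + 30895\right) \left(-36912 - 1995\right) = 9093 \left(-38907\right) = -353781351$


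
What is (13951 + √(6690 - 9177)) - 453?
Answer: 13498 + I*√2487 ≈ 13498.0 + 49.87*I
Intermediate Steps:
(13951 + √(6690 - 9177)) - 453 = (13951 + √(-2487)) - 453 = (13951 + I*√2487) - 453 = 13498 + I*√2487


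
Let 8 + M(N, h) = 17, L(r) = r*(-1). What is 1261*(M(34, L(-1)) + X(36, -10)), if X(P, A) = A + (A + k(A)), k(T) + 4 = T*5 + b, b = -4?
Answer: -87009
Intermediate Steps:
L(r) = -r
k(T) = -8 + 5*T (k(T) = -4 + (T*5 - 4) = -4 + (5*T - 4) = -4 + (-4 + 5*T) = -8 + 5*T)
X(P, A) = -8 + 7*A (X(P, A) = A + (A + (-8 + 5*A)) = A + (-8 + 6*A) = -8 + 7*A)
M(N, h) = 9 (M(N, h) = -8 + 17 = 9)
1261*(M(34, L(-1)) + X(36, -10)) = 1261*(9 + (-8 + 7*(-10))) = 1261*(9 + (-8 - 70)) = 1261*(9 - 78) = 1261*(-69) = -87009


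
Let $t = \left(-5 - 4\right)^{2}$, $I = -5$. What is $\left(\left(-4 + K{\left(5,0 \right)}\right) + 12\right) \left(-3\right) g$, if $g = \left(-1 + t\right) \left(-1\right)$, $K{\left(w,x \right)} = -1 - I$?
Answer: $2880$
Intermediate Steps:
$t = 81$ ($t = \left(-9\right)^{2} = 81$)
$K{\left(w,x \right)} = 4$ ($K{\left(w,x \right)} = -1 - -5 = -1 + 5 = 4$)
$g = -80$ ($g = \left(-1 + 81\right) \left(-1\right) = 80 \left(-1\right) = -80$)
$\left(\left(-4 + K{\left(5,0 \right)}\right) + 12\right) \left(-3\right) g = \left(\left(-4 + 4\right) + 12\right) \left(-3\right) \left(-80\right) = \left(0 + 12\right) \left(-3\right) \left(-80\right) = 12 \left(-3\right) \left(-80\right) = \left(-36\right) \left(-80\right) = 2880$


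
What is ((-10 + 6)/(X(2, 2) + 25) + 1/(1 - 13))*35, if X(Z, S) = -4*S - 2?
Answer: -49/4 ≈ -12.250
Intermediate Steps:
X(Z, S) = -2 - 4*S
((-10 + 6)/(X(2, 2) + 25) + 1/(1 - 13))*35 = ((-10 + 6)/((-2 - 4*2) + 25) + 1/(1 - 13))*35 = (-4/((-2 - 8) + 25) + 1/(-12))*35 = (-4/(-10 + 25) - 1/12)*35 = (-4/15 - 1/12)*35 = -7/20*35 = -49/4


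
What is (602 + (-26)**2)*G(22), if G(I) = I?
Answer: 28116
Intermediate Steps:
(602 + (-26)**2)*G(22) = (602 + (-26)**2)*22 = (602 + 676)*22 = 1278*22 = 28116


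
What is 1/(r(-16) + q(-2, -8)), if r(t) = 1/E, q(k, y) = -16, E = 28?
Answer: -28/447 ≈ -0.062640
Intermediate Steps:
r(t) = 1/28
1/(r(-16) + q(-2, -8)) = 1/(1/28 - 16) = 1/(-447/28) = -28/447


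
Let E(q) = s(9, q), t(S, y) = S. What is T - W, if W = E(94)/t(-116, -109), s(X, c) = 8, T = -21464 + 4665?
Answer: -487169/29 ≈ -16799.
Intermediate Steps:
T = -16799
E(q) = 8
W = -2/29 (W = 8/(-116) = 8*(-1/116) = -2/29 ≈ -0.068966)
T - W = -16799 - 1*(-2/29) = -16799 + 2/29 = -487169/29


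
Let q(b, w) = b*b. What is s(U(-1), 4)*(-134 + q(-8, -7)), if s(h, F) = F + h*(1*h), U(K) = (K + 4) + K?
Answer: -560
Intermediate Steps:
q(b, w) = b²
U(K) = 4 + 2*K (U(K) = (4 + K) + K = 4 + 2*K)
s(h, F) = F + h² (s(h, F) = F + h*h = F + h²)
s(U(-1), 4)*(-134 + q(-8, -7)) = (4 + (4 + 2*(-1))²)*(-134 + (-8)²) = (4 + (4 - 2)²)*(-134 + 64) = (4 + 2²)*(-70) = (4 + 4)*(-70) = 8*(-70) = -560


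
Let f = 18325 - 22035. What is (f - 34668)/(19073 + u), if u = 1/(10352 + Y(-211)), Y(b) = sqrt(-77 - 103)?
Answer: 76756*(-3*sqrt(5) + 5176*I)/(-197443697*I + 114438*sqrt(5)) ≈ -2.0122 - 1.2733e-11*I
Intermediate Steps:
Y(b) = 6*I*sqrt(5) (Y(b) = sqrt(-180) = 6*I*sqrt(5))
f = -3710
u = 1/(10352 + 6*I*sqrt(5)) ≈ 9.66e-5 - 1.252e-7*I
(f - 34668)/(19073 + u) = (-3710 - 34668)/(19073 + (2588/26791021 - 3*I*sqrt(5)/53582042)) = -38378/(510985146121/26791021 - 3*I*sqrt(5)/53582042)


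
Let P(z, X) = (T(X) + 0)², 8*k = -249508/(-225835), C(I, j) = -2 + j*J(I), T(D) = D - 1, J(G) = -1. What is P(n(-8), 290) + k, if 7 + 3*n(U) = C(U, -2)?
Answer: 37723992447/451670 ≈ 83521.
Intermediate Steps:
T(D) = -1 + D
C(I, j) = -2 - j (C(I, j) = -2 + j*(-1) = -2 - j)
n(U) = -7/3 (n(U) = -7/3 + (-2 - 1*(-2))/3 = -7/3 + (-2 + 2)/3 = -7/3 + (⅓)*0 = -7/3 + 0 = -7/3)
k = 62377/451670 (k = (-249508/(-225835))/8 = (-249508*(-1/225835))/8 = (⅛)*(249508/225835) = 62377/451670 ≈ 0.13810)
P(z, X) = (-1 + X)² (P(z, X) = ((-1 + X) + 0)² = (-1 + X)²)
P(n(-8), 290) + k = (-1 + 290)² + 62377/451670 = 289² + 62377/451670 = 83521 + 62377/451670 = 37723992447/451670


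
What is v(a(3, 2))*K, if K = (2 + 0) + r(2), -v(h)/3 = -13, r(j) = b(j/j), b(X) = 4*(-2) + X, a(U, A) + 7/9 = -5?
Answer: -195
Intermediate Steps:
a(U, A) = -52/9 (a(U, A) = -7/9 - 5 = -52/9)
b(X) = -8 + X
r(j) = -7 (r(j) = -8 + j/j = -8 + 1 = -7)
v(h) = 39 (v(h) = -3*(-13) = 39)
K = -5 (K = (2 + 0) - 7 = 2 - 7 = -5)
v(a(3, 2))*K = 39*(-5) = -195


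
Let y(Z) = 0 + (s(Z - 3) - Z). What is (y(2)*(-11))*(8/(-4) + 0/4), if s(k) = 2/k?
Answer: -88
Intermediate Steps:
y(Z) = -Z + 2/(-3 + Z) (y(Z) = 0 + (2/(Z - 3) - Z) = 0 + (2/(-3 + Z) - Z) = 0 + (-Z + 2/(-3 + Z)) = -Z + 2/(-3 + Z))
(y(2)*(-11))*(8/(-4) + 0/4) = (((2 - 1*2*(-3 + 2))/(-3 + 2))*(-11))*(8/(-4) + 0/4) = (((2 - 1*2*(-1))/(-1))*(-11))*(8*(-¼) + 0*(¼)) = (-(2 + 2)*(-11))*(-2 + 0) = (-1*4*(-11))*(-2) = -4*(-11)*(-2) = 44*(-2) = -88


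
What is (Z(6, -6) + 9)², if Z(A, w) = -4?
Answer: 25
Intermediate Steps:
(Z(6, -6) + 9)² = (-4 + 9)² = 5² = 25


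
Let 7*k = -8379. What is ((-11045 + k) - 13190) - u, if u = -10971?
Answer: -14461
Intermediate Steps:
k = -1197 (k = (1/7)*(-8379) = -1197)
((-11045 + k) - 13190) - u = ((-11045 - 1197) - 13190) - 1*(-10971) = (-12242 - 13190) + 10971 = -25432 + 10971 = -14461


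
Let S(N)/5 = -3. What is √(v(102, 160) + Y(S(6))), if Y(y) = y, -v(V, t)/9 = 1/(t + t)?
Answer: I*√24045/40 ≈ 3.8766*I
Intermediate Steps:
S(N) = -15 (S(N) = 5*(-3) = -15)
v(V, t) = -9/(2*t) (v(V, t) = -9/(t + t) = -9*1/(2*t) = -9/(2*t))
√(v(102, 160) + Y(S(6))) = √(-9/2/160 - 15) = √(-9/2*1/160 - 15) = √(-9/320 - 15) = √(-4809/320) = I*√24045/40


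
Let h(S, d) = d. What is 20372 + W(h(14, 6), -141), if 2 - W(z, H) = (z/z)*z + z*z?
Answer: 20332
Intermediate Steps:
W(z, H) = 2 - z - z² (W(z, H) = 2 - ((z/z)*z + z*z) = 2 - (1*z + z²) = 2 - (z + z²) = 2 + (-z - z²) = 2 - z - z²)
20372 + W(h(14, 6), -141) = 20372 + (2 - 1*6 - 1*6²) = 20372 + (2 - 6 - 1*36) = 20372 + (2 - 6 - 36) = 20372 - 40 = 20332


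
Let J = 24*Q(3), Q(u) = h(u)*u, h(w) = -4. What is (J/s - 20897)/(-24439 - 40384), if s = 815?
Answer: 17031343/52830745 ≈ 0.32238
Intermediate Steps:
Q(u) = -4*u
J = -288 (J = 24*(-4*3) = 24*(-12) = -288)
(J/s - 20897)/(-24439 - 40384) = (-288/815 - 20897)/(-24439 - 40384) = (-288*1/815 - 20897)/(-64823) = (-288/815 - 20897)*(-1/64823) = -17031343/815*(-1/64823) = 17031343/52830745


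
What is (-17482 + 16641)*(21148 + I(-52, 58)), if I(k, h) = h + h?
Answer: -17883024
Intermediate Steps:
I(k, h) = 2*h
(-17482 + 16641)*(21148 + I(-52, 58)) = (-17482 + 16641)*(21148 + 2*58) = -841*(21148 + 116) = -841*21264 = -17883024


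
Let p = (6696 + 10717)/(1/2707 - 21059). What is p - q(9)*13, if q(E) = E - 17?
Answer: 5881561057/57006712 ≈ 103.17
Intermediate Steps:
q(E) = -17 + E
p = -47136991/57006712 (p = 17413/(1/2707 - 21059) = 17413/(-57006712/2707) = 17413*(-2707/57006712) = -47136991/57006712 ≈ -0.82687)
p - q(9)*13 = -47136991/57006712 - (-17 + 9)*13 = -47136991/57006712 - (-8)*13 = -47136991/57006712 - 1*(-104) = -47136991/57006712 + 104 = 5881561057/57006712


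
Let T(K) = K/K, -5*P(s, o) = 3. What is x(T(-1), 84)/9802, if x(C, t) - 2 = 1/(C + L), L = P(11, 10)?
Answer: 9/19604 ≈ 0.00045909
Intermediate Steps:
P(s, o) = -3/5 (P(s, o) = -1/5*3 = -3/5)
L = -3/5 ≈ -0.60000
T(K) = 1
x(C, t) = 2 + 1/(-3/5 + C) (x(C, t) = 2 + 1/(C - 3/5) = 2 + 1/(-3/5 + C))
x(T(-1), 84)/9802 = ((-1 + 10*1)/(-3 + 5*1))/9802 = ((-1 + 10)/(-3 + 5))*(1/9802) = (9/2)*(1/9802) = 9/19604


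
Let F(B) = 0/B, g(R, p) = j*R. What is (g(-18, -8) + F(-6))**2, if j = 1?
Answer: 324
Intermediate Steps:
g(R, p) = R (g(R, p) = 1*R = R)
F(B) = 0
(g(-18, -8) + F(-6))**2 = (-18 + 0)**2 = (-18)**2 = 324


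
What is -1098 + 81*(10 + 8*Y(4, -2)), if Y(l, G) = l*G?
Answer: -5472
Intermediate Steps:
Y(l, G) = G*l
-1098 + 81*(10 + 8*Y(4, -2)) = -1098 + 81*(10 + 8*(-2*4)) = -1098 + 81*(10 + 8*(-8)) = -1098 + 81*(10 - 64) = -1098 + 81*(-54) = -1098 - 4374 = -5472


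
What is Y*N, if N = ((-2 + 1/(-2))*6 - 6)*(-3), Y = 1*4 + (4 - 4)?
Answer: 252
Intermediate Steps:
Y = 4 (Y = 4 + 0 = 4)
N = 63 (N = ((-2 - ½)*6 - 6)*(-3) = (-5/2*6 - 6)*(-3) = (-15 - 6)*(-3) = -21*(-3) = 63)
Y*N = 4*63 = 252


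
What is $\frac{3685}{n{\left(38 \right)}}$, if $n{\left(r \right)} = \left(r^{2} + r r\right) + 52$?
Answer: $\frac{737}{588} \approx 1.2534$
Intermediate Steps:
$n{\left(r \right)} = 52 + 2 r^{2}$ ($n{\left(r \right)} = \left(r^{2} + r^{2}\right) + 52 = 2 r^{2} + 52 = 52 + 2 r^{2}$)
$\frac{3685}{n{\left(38 \right)}} = \frac{3685}{52 + 2 \cdot 38^{2}} = \frac{3685}{52 + 2 \cdot 1444} = \frac{3685}{52 + 2888} = \frac{3685}{2940} = 3685 \cdot \frac{1}{2940} = \frac{737}{588}$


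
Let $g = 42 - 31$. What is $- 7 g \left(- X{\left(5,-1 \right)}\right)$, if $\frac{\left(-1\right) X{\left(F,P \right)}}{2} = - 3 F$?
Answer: $2310$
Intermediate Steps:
$X{\left(F,P \right)} = 6 F$ ($X{\left(F,P \right)} = - 2 \left(- 3 F\right) = 6 F$)
$g = 11$
$- 7 g \left(- X{\left(5,-1 \right)}\right) = \left(-7\right) 11 \left(- 6 \cdot 5\right) = - 77 \left(\left(-1\right) 30\right) = \left(-77\right) \left(-30\right) = 2310$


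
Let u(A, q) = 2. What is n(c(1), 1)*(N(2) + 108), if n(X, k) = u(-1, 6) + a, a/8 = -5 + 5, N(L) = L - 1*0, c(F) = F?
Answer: 220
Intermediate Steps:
N(L) = L (N(L) = L + 0 = L)
a = 0 (a = 8*(-5 + 5) = 8*0 = 0)
n(X, k) = 2 (n(X, k) = 2 + 0 = 2)
n(c(1), 1)*(N(2) + 108) = 2*(2 + 108) = 2*110 = 220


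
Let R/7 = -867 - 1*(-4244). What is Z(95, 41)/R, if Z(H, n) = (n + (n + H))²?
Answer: 31329/23639 ≈ 1.3253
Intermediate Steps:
Z(H, n) = (H + 2*n)² (Z(H, n) = (n + (H + n))² = (H + 2*n)²)
R = 23639 (R = 7*(-867 - 1*(-4244)) = 7*(-867 + 4244) = 7*3377 = 23639)
Z(95, 41)/R = (95 + 2*41)²/23639 = (95 + 82)²*(1/23639) = 177²*(1/23639) = 31329*(1/23639) = 31329/23639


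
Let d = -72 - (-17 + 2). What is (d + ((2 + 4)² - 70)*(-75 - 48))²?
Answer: 17015625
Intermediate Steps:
d = -57 (d = -72 - 1*(-15) = -72 + 15 = -57)
(d + ((2 + 4)² - 70)*(-75 - 48))² = (-57 + ((2 + 4)² - 70)*(-75 - 48))² = (-57 + (6² - 70)*(-123))² = (-57 + (36 - 70)*(-123))² = (-57 - 34*(-123))² = (-57 + 4182)² = 4125² = 17015625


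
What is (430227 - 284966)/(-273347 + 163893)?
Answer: -145261/109454 ≈ -1.3271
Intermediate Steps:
(430227 - 284966)/(-273347 + 163893) = 145261/(-109454) = 145261*(-1/109454) = -145261/109454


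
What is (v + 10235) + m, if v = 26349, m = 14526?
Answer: 51110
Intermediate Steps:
(v + 10235) + m = (26349 + 10235) + 14526 = 36584 + 14526 = 51110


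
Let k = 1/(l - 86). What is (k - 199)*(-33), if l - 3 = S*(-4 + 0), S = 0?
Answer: 545094/83 ≈ 6567.4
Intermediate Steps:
l = 3 (l = 3 + 0*(-4 + 0) = 3 + 0*(-4) = 3 + 0 = 3)
k = -1/83 (k = 1/(3 - 86) = 1/(-83) = -1/83 ≈ -0.012048)
(k - 199)*(-33) = (-1/83 - 199)*(-33) = -16518/83*(-33) = 545094/83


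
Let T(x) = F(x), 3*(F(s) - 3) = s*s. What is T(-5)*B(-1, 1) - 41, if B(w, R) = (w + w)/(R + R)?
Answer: -157/3 ≈ -52.333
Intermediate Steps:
F(s) = 3 + s**2/3 (F(s) = 3 + (s*s)/3 = 3 + s**2/3)
T(x) = 3 + x**2/3
B(w, R) = w/R (B(w, R) = (2*w)/((2*R)) = (2*w)*(1/(2*R)) = w/R)
T(-5)*B(-1, 1) - 41 = (3 + (1/3)*(-5)**2)*(-1/1) - 41 = (3 + (1/3)*25)*(-1*1) - 41 = (3 + 25/3)*(-1) - 41 = (34/3)*(-1) - 41 = -34/3 - 41 = -157/3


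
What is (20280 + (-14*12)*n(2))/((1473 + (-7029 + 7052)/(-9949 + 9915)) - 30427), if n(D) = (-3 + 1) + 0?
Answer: -233648/328153 ≈ -0.71201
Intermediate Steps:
n(D) = -2 (n(D) = -2 + 0 = -2)
(20280 + (-14*12)*n(2))/((1473 + (-7029 + 7052)/(-9949 + 9915)) - 30427) = (20280 - 14*12*(-2))/((1473 + (-7029 + 7052)/(-9949 + 9915)) - 30427) = (20280 - 168*(-2))/((1473 + 23/(-34)) - 30427) = (20280 + 336)/((1473 + 23*(-1/34)) - 30427) = 20616/((1473 - 23/34) - 30427) = 20616/(50059/34 - 30427) = 20616/(-984459/34) = 20616*(-34/984459) = -233648/328153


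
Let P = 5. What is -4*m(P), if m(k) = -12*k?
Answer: 240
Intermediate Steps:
-4*m(P) = -(-48)*5 = -4*(-60) = 240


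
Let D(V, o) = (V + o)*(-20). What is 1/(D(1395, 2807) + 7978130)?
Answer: 1/7894090 ≈ 1.2668e-7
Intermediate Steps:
D(V, o) = -20*V - 20*o
1/(D(1395, 2807) + 7978130) = 1/((-20*1395 - 20*2807) + 7978130) = 1/((-27900 - 56140) + 7978130) = 1/(-84040 + 7978130) = 1/7894090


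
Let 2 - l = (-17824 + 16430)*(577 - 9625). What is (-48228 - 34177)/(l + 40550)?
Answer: 16481/2514472 ≈ 0.0065545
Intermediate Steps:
l = -12612910 (l = 2 - (-17824 + 16430)*(577 - 9625) = 2 - (-1394)*(-9048) = 2 - 1*12612912 = 2 - 12612912 = -12612910)
(-48228 - 34177)/(l + 40550) = (-48228 - 34177)/(-12612910 + 40550) = -82405/(-12572360) = -82405*(-1/12572360) = 16481/2514472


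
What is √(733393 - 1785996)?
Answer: I*√1052603 ≈ 1026.0*I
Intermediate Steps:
√(733393 - 1785996) = √(-1052603) = I*√1052603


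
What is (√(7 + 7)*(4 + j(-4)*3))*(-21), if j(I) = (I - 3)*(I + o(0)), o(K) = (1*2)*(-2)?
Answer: -3612*√14 ≈ -13515.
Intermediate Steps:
o(K) = -4 (o(K) = 2*(-2) = -4)
j(I) = (-4 + I)*(-3 + I) (j(I) = (I - 3)*(I - 4) = (-3 + I)*(-4 + I) = (-4 + I)*(-3 + I))
(√(7 + 7)*(4 + j(-4)*3))*(-21) = (√(7 + 7)*(4 + (12 + (-4)² - 7*(-4))*3))*(-21) = (√14*(4 + (12 + 16 + 28)*3))*(-21) = (√14*(4 + 56*3))*(-21) = (√14*(4 + 168))*(-21) = (√14*172)*(-21) = (172*√14)*(-21) = -3612*√14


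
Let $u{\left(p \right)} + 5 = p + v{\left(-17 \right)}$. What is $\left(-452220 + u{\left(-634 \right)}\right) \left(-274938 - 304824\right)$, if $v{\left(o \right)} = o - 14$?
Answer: $262568412180$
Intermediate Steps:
$v{\left(o \right)} = -14 + o$ ($v{\left(o \right)} = o - 14 = -14 + o$)
$u{\left(p \right)} = -36 + p$ ($u{\left(p \right)} = -5 + \left(p - 31\right) = -5 + \left(-31 + p\right) = -36 + p$)
$\left(-452220 + u{\left(-634 \right)}\right) \left(-274938 - 304824\right) = \left(-452220 - 670\right) \left(-274938 - 304824\right) = \left(-452220 - 670\right) \left(-579762\right) = \left(-452890\right) \left(-579762\right) = 262568412180$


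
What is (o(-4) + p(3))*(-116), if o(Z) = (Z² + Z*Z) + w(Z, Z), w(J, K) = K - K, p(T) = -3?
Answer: -3364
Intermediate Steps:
w(J, K) = 0
o(Z) = 2*Z² (o(Z) = (Z² + Z*Z) + 0 = (Z² + Z²) + 0 = 2*Z² + 0 = 2*Z²)
(o(-4) + p(3))*(-116) = (2*(-4)² - 3)*(-116) = (2*16 - 3)*(-116) = (32 - 3)*(-116) = 29*(-116) = -3364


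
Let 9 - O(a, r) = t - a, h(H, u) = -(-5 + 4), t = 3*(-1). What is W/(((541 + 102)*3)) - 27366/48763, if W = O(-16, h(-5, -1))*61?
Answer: -64687186/94063827 ≈ -0.68769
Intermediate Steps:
t = -3
h(H, u) = 1 (h(H, u) = -1*(-1) = 1)
O(a, r) = 12 + a (O(a, r) = 9 - (-3 - a) = 9 + (3 + a) = 12 + a)
W = -244 (W = (12 - 16)*61 = -4*61 = -244)
W/(((541 + 102)*3)) - 27366/48763 = -244*1/(3*(541 + 102)) - 27366/48763 = -244/(643*3) - 27366*1/48763 = -244/1929 - 27366/48763 = -64687186/94063827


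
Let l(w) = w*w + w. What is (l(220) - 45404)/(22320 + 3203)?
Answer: 3216/25523 ≈ 0.12600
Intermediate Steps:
l(w) = w + w**2 (l(w) = w**2 + w = w + w**2)
(l(220) - 45404)/(22320 + 3203) = (220*(1 + 220) - 45404)/(22320 + 3203) = (220*221 - 45404)/25523 = (48620 - 45404)*(1/25523) = 3216*(1/25523) = 3216/25523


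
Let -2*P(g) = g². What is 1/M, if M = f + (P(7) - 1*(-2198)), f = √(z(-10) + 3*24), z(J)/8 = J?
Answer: 8694/18896441 - 8*I*√2/18896441 ≈ 0.00046009 - 5.9872e-7*I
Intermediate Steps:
z(J) = 8*J
P(g) = -g²/2
f = 2*I*√2 (f = √(8*(-10) + 3*24) = √(-80 + 72) = √(-8) = 2*I*√2 ≈ 2.8284*I)
M = 4347/2 + 2*I*√2 (M = 2*I*√2 + (-½*7² - 1*(-2198)) = 2*I*√2 + (-½*49 + 2198) = 2*I*√2 + (-49/2 + 2198) = 2*I*√2 + 4347/2 = 4347/2 + 2*I*√2 ≈ 2173.5 + 2.8284*I)
1/M = 1/(4347/2 + 2*I*√2)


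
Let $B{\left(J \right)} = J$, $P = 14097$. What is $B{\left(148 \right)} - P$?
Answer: $-13949$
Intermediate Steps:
$B{\left(148 \right)} - P = 148 - 14097 = -13949$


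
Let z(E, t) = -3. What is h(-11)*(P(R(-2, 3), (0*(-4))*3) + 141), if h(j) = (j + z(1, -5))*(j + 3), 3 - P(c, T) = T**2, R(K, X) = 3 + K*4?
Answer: 16128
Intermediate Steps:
R(K, X) = 3 + 4*K
P(c, T) = 3 - T**2
h(j) = (-3 + j)*(3 + j) (h(j) = (j - 3)*(j + 3) = (-3 + j)*(3 + j))
h(-11)*(P(R(-2, 3), (0*(-4))*3) + 141) = (-9 + (-11)**2)*((3 - ((0*(-4))*3)**2) + 141) = (-9 + 121)*((3 - (0*3)**2) + 141) = 112*((3 - 1*0**2) + 141) = 112*((3 - 1*0) + 141) = 112*((3 + 0) + 141) = 112*(3 + 141) = 112*144 = 16128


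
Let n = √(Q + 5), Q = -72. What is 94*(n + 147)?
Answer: 13818 + 94*I*√67 ≈ 13818.0 + 769.42*I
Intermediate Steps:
n = I*√67 (n = √(-72 + 5) = √(-67) = I*√67 ≈ 8.1853*I)
94*(n + 147) = 94*(I*√67 + 147) = 94*(147 + I*√67) = 13818 + 94*I*√67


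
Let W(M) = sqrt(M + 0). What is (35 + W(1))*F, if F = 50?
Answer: 1800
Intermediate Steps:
W(M) = sqrt(M)
(35 + W(1))*F = (35 + sqrt(1))*50 = (35 + 1)*50 = 36*50 = 1800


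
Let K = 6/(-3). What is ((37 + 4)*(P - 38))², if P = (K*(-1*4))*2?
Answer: 813604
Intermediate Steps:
K = -2 (K = 6*(-⅓) = -2)
P = 16 (P = -(-2)*4*2 = -2*(-4)*2 = 8*2 = 16)
((37 + 4)*(P - 38))² = ((37 + 4)*(16 - 38))² = (41*(-22))² = (-902)² = 813604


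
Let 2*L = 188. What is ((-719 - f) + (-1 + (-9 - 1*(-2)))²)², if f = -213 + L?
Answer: 287296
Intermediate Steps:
L = 94 (L = (½)*188 = 94)
f = -119 (f = -213 + 94 = -119)
((-719 - f) + (-1 + (-9 - 1*(-2)))²)² = ((-719 - 1*(-119)) + (-1 + (-9 - 1*(-2)))²)² = ((-719 + 119) + (-1 + (-9 + 2))²)² = (-600 + (-1 - 7)²)² = (-600 + (-8)²)² = (-600 + 64)² = (-536)² = 287296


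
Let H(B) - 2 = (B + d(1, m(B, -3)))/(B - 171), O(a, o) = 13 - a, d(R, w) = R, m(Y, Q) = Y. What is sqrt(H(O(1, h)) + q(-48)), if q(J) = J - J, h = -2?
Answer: sqrt(48495)/159 ≈ 1.3850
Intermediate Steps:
q(J) = 0
H(B) = 2 + (1 + B)/(-171 + B) (H(B) = 2 + (B + 1)/(B - 171) = 2 + (1 + B)/(-171 + B))
sqrt(H(O(1, h)) + q(-48)) = sqrt((-341 + 3*(13 - 1*1))/(-171 + (13 - 1*1)) + 0) = sqrt((-341 + 3*(13 - 1))/(-171 + (13 - 1)) + 0) = sqrt((-341 + 3*12)/(-171 + 12) + 0) = sqrt((-341 + 36)/(-159) + 0) = sqrt(-1/159*(-305) + 0) = sqrt(305/159 + 0) = sqrt(305/159) = sqrt(48495)/159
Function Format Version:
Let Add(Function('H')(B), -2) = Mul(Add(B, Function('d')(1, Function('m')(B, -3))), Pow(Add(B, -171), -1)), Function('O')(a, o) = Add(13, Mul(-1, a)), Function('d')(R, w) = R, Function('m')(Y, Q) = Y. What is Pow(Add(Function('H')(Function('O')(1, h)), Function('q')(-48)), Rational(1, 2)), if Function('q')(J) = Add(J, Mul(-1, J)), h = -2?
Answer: Mul(Rational(1, 159), Pow(48495, Rational(1, 2))) ≈ 1.3850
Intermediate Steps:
Function('q')(J) = 0
Function('H')(B) = Add(2, Mul(Pow(Add(-171, B), -1), Add(1, B))) (Function('H')(B) = Add(2, Mul(Add(B, 1), Pow(Add(B, -171), -1))) = Add(2, Mul(Add(1, B), Pow(Add(-171, B), -1))) = Add(2, Mul(Pow(Add(-171, B), -1), Add(1, B))))
Pow(Add(Function('H')(Function('O')(1, h)), Function('q')(-48)), Rational(1, 2)) = Pow(Add(Mul(Pow(Add(-171, Add(13, Mul(-1, 1))), -1), Add(-341, Mul(3, Add(13, Mul(-1, 1))))), 0), Rational(1, 2)) = Pow(Add(Mul(Pow(Add(-171, Add(13, -1)), -1), Add(-341, Mul(3, Add(13, -1)))), 0), Rational(1, 2)) = Pow(Add(Mul(Pow(Add(-171, 12), -1), Add(-341, Mul(3, 12))), 0), Rational(1, 2)) = Pow(Add(Mul(Pow(-159, -1), Add(-341, 36)), 0), Rational(1, 2)) = Pow(Add(Mul(Rational(-1, 159), -305), 0), Rational(1, 2)) = Pow(Add(Rational(305, 159), 0), Rational(1, 2)) = Pow(Rational(305, 159), Rational(1, 2)) = Mul(Rational(1, 159), Pow(48495, Rational(1, 2)))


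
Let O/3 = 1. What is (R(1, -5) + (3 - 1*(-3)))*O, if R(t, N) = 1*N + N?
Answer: -12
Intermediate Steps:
O = 3 (O = 3*1 = 3)
R(t, N) = 2*N (R(t, N) = N + N = 2*N)
(R(1, -5) + (3 - 1*(-3)))*O = (2*(-5) + (3 - 1*(-3)))*3 = (-10 + (3 + 3))*3 = (-10 + 6)*3 = -4*3 = -12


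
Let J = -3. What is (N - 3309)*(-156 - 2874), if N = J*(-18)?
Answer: 9862650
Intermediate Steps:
N = 54 (N = -3*(-18) = 54)
(N - 3309)*(-156 - 2874) = (54 - 3309)*(-156 - 2874) = -3255*(-3030) = 9862650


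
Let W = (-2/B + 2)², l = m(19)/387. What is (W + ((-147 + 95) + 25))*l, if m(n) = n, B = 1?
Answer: -57/43 ≈ -1.3256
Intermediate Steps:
l = 19/387 ≈ 0.049096
W = 0 (W = (-2/1 + 2)² = (-2*1 + 2)² = (-2 + 2)² = 0² = 0)
(W + ((-147 + 95) + 25))*l = (0 + ((-147 + 95) + 25))*(19/387) = (0 + (-52 + 25))*(19/387) = (0 - 27)*(19/387) = -27*19/387 = -57/43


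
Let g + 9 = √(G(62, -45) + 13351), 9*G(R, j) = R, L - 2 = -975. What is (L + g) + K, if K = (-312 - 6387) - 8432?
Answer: -16113 + √120221/3 ≈ -15997.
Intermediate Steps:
L = -973 (L = 2 - 975 = -973)
K = -15131 (K = -6699 - 8432 = -15131)
G(R, j) = R/9
g = -9 + √120221/3 (g = -9 + √((⅑)*62 + 13351) = -9 + √(62/9 + 13351) = -9 + √(120221/9) = -9 + √120221/3 ≈ 106.58)
(L + g) + K = (-973 + (-9 + √120221/3)) - 15131 = (-982 + √120221/3) - 15131 = -16113 + √120221/3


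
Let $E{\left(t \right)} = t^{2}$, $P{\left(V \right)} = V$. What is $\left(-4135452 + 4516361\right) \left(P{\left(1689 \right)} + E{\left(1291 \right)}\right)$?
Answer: $635497148330$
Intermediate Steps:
$\left(-4135452 + 4516361\right) \left(P{\left(1689 \right)} + E{\left(1291 \right)}\right) = \left(-4135452 + 4516361\right) \left(1689 + 1291^{2}\right) = 380909 \left(1689 + 1666681\right) = 380909 \cdot 1668370 = 635497148330$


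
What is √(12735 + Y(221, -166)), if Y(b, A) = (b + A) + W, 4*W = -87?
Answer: √51073/2 ≈ 113.00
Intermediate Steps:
W = -87/4 (W = (¼)*(-87) = -87/4 ≈ -21.750)
Y(b, A) = -87/4 + A + b (Y(b, A) = (b + A) - 87/4 = (A + b) - 87/4 = -87/4 + A + b)
√(12735 + Y(221, -166)) = √(12735 + (-87/4 - 166 + 221)) = √(12735 + 133/4) = √(51073/4) = √51073/2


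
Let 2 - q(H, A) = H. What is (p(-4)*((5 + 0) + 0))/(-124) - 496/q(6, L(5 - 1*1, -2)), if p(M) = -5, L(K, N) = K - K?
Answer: 15401/124 ≈ 124.20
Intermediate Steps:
L(K, N) = 0
q(H, A) = 2 - H
(p(-4)*((5 + 0) + 0))/(-124) - 496/q(6, L(5 - 1*1, -2)) = -5*((5 + 0) + 0)/(-124) - 496/(2 - 1*6) = -5*(5 + 0)*(-1/124) - 496/(2 - 6) = -5*5*(-1/124) - 496/(-4) = -25*(-1/124) - 496*(-¼) = 25/124 + 124 = 15401/124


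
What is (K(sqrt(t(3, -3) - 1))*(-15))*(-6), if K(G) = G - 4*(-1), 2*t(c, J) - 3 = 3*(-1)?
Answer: 360 + 90*I ≈ 360.0 + 90.0*I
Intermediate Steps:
t(c, J) = 0 (t(c, J) = 3/2 + (3*(-1))/2 = 3/2 + (1/2)*(-3) = 3/2 - 3/2 = 0)
K(G) = 4 + G (K(G) = G + 4 = 4 + G)
(K(sqrt(t(3, -3) - 1))*(-15))*(-6) = ((4 + sqrt(0 - 1))*(-15))*(-6) = ((4 + sqrt(-1))*(-15))*(-6) = ((4 + I)*(-15))*(-6) = (-60 - 15*I)*(-6) = 360 + 90*I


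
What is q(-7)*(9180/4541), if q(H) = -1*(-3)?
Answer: 27540/4541 ≈ 6.0647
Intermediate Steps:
q(H) = 3
q(-7)*(9180/4541) = 3*(9180/4541) = 27540/4541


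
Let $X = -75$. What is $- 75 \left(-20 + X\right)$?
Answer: $7125$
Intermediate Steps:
$- 75 \left(-20 + X\right) = - 75 \left(-20 - 75\right) = \left(-75\right) \left(-95\right) = 7125$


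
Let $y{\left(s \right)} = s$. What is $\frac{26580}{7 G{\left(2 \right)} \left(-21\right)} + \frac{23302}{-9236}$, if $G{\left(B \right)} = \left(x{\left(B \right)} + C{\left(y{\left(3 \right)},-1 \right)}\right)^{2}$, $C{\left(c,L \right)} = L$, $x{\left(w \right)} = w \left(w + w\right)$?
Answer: $- \frac{68889531}{11087818} \approx -6.2131$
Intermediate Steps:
$x{\left(w \right)} = 2 w^{2}$ ($x{\left(w \right)} = w 2 w = 2 w^{2}$)
$G{\left(B \right)} = \left(-1 + 2 B^{2}\right)^{2}$ ($G{\left(B \right)} = \left(2 B^{2} - 1\right)^{2} = \left(-1 + 2 B^{2}\right)^{2}$)
$\frac{26580}{7 G{\left(2 \right)} \left(-21\right)} + \frac{23302}{-9236} = \frac{26580}{7 \left(-1 + 2 \cdot 2^{2}\right)^{2} \left(-21\right)} + \frac{23302}{-9236} = \frac{26580}{7 \left(-1 + 2 \cdot 4\right)^{2} \left(-21\right)} + 23302 \left(- \frac{1}{9236}\right) = \frac{26580}{7 \left(-1 + 8\right)^{2} \left(-21\right)} - \frac{11651}{4618} = \frac{26580}{7 \cdot 7^{2} \left(-21\right)} - \frac{11651}{4618} = \frac{26580}{7 \cdot 49 \left(-21\right)} - \frac{11651}{4618} = \frac{26580}{343 \left(-21\right)} - \frac{11651}{4618} = \frac{26580}{-7203} - \frac{11651}{4618} = 26580 \left(- \frac{1}{7203}\right) - \frac{11651}{4618} = - \frac{8860}{2401} - \frac{11651}{4618} = - \frac{68889531}{11087818}$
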